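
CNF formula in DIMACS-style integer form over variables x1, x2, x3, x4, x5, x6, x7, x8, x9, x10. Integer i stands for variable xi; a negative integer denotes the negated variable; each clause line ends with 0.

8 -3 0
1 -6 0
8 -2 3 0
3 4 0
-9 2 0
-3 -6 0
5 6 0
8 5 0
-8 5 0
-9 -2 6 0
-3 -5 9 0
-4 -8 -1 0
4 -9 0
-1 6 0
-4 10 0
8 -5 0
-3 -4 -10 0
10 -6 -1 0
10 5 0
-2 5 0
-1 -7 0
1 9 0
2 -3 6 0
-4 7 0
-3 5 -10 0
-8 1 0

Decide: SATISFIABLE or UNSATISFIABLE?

UNSATISFIABLE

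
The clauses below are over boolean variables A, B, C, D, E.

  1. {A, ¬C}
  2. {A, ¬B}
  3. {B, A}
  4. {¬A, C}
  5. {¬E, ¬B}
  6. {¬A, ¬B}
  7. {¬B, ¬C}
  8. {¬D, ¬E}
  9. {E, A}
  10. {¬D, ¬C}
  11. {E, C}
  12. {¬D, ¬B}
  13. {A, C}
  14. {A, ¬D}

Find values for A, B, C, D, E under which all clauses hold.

A = T  B = F  C = T  D = F  E = F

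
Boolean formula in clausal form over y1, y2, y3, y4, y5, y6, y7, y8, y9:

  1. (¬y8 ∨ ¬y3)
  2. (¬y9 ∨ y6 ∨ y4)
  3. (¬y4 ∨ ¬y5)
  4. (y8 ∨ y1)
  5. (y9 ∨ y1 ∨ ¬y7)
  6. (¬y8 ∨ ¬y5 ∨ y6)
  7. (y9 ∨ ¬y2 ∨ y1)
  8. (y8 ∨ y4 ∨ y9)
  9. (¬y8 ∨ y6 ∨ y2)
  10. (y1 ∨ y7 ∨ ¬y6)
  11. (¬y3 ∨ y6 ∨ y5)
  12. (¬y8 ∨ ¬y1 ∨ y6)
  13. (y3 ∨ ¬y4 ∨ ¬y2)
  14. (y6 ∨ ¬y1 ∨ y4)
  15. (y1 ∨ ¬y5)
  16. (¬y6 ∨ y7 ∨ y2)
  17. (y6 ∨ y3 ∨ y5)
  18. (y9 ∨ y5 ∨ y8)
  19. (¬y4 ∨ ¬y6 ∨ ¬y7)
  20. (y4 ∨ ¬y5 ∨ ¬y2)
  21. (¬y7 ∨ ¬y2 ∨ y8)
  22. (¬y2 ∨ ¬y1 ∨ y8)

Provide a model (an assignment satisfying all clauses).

Branch on y1: take y1 = True.
For the remaining variables, y2 = False, y3 = False, y4 = False, y5 = False, y6 = True, y7 = True, y8 = True, y9 = True works.

y1=1  y2=0  y3=0  y4=0  y5=0  y6=1  y7=1  y8=1  y9=1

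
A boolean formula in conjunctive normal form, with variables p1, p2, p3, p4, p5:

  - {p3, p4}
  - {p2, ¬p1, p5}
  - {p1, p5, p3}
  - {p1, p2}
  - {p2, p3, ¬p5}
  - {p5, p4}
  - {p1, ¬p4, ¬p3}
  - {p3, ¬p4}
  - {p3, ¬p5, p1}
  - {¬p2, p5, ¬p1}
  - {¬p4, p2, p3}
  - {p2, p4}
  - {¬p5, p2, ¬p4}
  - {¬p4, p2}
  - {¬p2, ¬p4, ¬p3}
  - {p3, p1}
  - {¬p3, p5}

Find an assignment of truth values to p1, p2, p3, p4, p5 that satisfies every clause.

p1=F, p2=T, p3=T, p4=F, p5=T

Set p1 = False and propagate.
  then p2 is forced to True.
  then p3 is forced to True.
  then p4 is forced to False.
  then p5 is forced to True.
Check each clause:
  1. {p3, p4} — p3 is true.
  2. {¬p1, p5, p2} — p2 is true.
  3. {p3, p1, p5} — p3 is true.
  4. {p2, p1} — p2 is true.
  5. {p3, p2, ¬p5} — p3 is true.
  6. {p5, p4} — p5 is true.
  7. {¬p3, ¬p4, p1} — ¬p4 is true.
  8. {p3, ¬p4} — p3 is true.
  9. {¬p5, p3, p1} — p3 is true.
  10. {¬p2, p5, ¬p1} — p5 is true.
  11. {p3, ¬p4, p2} — p2 is true.
  12. {p4, p2} — p2 is true.
  13. {¬p4, p2, ¬p5} — p2 is true.
  14. {¬p4, p2} — p2 is true.
  15. {¬p4, ¬p3, ¬p2} — ¬p4 is true.
  16. {p1, p3} — p3 is true.
  17. {p5, ¬p3} — p5 is true.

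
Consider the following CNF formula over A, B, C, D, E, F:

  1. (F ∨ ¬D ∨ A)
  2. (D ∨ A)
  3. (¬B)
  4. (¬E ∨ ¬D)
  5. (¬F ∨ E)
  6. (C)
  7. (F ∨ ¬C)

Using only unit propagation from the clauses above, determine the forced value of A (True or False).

(¬B) stands alone — B = False.
(C) is a unit clause: C = True.
In (F ∨ ¬C), ¬C is now false; F must hold, so F = True.
From (¬F ∨ E) and F = True: E = True.
From (¬E ∨ ¬D) and E = True: D = False.
(A ∨ D) with D = False leaves only A, so A = True.

True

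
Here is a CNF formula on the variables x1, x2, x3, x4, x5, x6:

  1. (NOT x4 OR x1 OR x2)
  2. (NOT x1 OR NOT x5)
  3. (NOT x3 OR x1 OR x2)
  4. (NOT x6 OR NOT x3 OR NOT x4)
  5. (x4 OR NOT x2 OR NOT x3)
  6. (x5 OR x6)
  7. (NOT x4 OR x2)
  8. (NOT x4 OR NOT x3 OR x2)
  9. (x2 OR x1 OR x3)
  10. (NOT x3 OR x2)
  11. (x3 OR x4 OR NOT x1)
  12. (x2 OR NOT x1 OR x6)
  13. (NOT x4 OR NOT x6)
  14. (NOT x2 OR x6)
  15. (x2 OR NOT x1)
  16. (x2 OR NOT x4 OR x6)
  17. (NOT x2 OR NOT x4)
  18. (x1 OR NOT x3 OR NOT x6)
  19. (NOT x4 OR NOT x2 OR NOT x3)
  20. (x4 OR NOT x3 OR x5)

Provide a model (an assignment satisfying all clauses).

Try x1 = False.
Set x2 = True and propagate.
  then x6 is forced to True.
  then x4 is forced to False.
  then x3 is forced to False.
x5 is now unconstrained; take x5 = False.

x1=0, x2=1, x3=0, x4=0, x5=0, x6=1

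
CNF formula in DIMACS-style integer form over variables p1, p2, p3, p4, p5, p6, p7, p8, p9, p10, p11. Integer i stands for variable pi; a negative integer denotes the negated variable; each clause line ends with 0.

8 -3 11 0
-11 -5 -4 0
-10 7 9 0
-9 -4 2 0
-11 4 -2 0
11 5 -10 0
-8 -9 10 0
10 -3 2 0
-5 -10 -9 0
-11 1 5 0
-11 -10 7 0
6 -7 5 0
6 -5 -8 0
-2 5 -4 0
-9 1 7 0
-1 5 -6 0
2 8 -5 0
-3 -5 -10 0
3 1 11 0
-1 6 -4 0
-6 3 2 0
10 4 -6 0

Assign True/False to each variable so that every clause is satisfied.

p1=0, p2=1, p3=1, p4=1, p5=1, p6=1, p7=1, p8=1, p9=0, p10=0, p11=0

Check each clause:
  1. (p8 | p11 | ~p3) — p8 is true.
  2. (~p4 | ~p5 | ~p11) — ~p11 is true.
  3. (~p10 | p9 | p7) — ~p10 is true.
  4. (p2 | ~p4 | ~p9) — p2 is true.
  5. (p4 | ~p11 | ~p2) — p4 is true.
  6. (p5 | p11 | ~p10) — p5 is true.
  7. (p10 | ~p8 | ~p9) — ~p9 is true.
  8. (p2 | ~p3 | p10) — p2 is true.
  9. (~p5 | ~p9 | ~p10) — ~p10 is true.
  10. (~p11 | p1 | p5) — p5 is true.
  11. (~p10 | ~p11 | p7) — ~p11 is true.
  12. (~p7 | p5 | p6) — p5 is true.
  13. (p6 | ~p8 | ~p5) — p6 is true.
  14. (~p4 | p5 | ~p2) — p5 is true.
  15. (~p9 | p7 | p1) — ~p9 is true.
  16. (~p6 | p5 | ~p1) — p5 is true.
  17. (p2 | ~p5 | p8) — p8 is true.
  18. (~p3 | ~p10 | ~p5) — ~p10 is true.
  19. (p3 | p1 | p11) — p3 is true.
  20. (~p1 | ~p4 | p6) — p6 is true.
  21. (p2 | p3 | ~p6) — p3 is true.
  22. (p10 | ~p6 | p4) — p4 is true.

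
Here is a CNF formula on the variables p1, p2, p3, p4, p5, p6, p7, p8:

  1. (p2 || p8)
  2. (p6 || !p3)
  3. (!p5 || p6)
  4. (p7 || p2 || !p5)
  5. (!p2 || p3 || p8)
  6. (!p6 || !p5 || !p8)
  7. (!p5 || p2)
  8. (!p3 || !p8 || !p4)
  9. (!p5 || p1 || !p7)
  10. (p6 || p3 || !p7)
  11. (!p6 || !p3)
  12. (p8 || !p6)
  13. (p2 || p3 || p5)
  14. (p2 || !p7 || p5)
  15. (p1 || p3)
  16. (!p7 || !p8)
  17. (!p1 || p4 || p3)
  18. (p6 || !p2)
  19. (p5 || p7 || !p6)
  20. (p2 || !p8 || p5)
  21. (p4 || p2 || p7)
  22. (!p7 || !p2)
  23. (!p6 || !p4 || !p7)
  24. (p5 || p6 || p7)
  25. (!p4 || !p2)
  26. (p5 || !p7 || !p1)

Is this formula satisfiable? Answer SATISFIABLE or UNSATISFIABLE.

p2 = True:
  propagation gives p6=True, p3=False, p8=True, p5=False; an empty clause results — contradiction.
p2 = False:
  propagation gives p8=True, p5=False; an empty clause results — contradiction.
Every branch closes, so no satisfying assignment exists.

UNSATISFIABLE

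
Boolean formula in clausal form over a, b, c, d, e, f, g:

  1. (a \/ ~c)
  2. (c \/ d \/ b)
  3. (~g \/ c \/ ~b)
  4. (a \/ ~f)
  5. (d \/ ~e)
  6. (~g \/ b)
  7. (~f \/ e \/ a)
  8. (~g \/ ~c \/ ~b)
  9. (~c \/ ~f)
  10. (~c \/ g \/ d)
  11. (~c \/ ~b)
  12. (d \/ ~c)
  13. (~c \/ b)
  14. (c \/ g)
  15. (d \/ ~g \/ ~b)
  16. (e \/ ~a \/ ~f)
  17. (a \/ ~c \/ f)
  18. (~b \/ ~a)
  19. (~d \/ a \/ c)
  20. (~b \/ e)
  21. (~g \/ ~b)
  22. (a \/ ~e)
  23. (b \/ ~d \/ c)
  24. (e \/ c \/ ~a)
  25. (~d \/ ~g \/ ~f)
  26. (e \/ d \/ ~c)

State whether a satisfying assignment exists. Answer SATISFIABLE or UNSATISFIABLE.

c = True:
  propagation gives a=True, f=False, b=False; an empty clause results — contradiction.
c = False:
  propagation gives g=True, b=False; an empty clause results — contradiction.
Every branch closes, so no satisfying assignment exists.

UNSATISFIABLE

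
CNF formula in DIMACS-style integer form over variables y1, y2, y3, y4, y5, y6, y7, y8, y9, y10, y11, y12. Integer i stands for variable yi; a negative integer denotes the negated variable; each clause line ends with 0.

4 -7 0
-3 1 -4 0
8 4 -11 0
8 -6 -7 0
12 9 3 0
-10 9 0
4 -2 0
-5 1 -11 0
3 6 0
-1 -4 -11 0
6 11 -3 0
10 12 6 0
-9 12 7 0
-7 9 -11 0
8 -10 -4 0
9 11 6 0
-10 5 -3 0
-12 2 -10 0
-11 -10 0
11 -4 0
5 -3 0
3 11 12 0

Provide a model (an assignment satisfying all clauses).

y1=True, y2=False, y3=True, y4=False, y5=True, y6=True, y7=False, y8=True, y9=True, y10=False, y11=True, y12=True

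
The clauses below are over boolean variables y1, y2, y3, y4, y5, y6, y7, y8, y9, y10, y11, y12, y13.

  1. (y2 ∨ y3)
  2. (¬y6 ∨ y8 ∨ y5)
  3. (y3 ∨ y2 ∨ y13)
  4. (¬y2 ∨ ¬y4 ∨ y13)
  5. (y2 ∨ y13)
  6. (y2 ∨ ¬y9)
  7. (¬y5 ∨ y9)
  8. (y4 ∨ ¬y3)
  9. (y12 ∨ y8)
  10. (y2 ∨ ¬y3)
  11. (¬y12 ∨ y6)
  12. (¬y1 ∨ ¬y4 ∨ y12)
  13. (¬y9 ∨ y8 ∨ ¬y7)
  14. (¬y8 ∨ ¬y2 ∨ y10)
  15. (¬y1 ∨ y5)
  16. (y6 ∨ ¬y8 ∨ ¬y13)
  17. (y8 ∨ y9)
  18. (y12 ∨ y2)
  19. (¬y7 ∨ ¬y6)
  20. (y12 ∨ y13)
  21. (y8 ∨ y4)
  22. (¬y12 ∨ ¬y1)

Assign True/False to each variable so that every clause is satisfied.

y1 occurs only negated in the remaining clauses — set y1 = False.
Pure literal: y7 appears only negated; assign y7 = False.
Try y2 = True.
Branch on y3: take y3 = True.
  then y4 is forced to True.
  then y13 is forced to True.
Branch on y5: take y5 = False.
The remaining clauses are satisfied by y6 = True, y8 = True, y9 = True, y10 = True, y11 = True, y12 = True.
Every clause has at least one true literal under this assignment.

y1=F, y2=T, y3=T, y4=T, y5=F, y6=T, y7=F, y8=T, y9=T, y10=T, y11=T, y12=T, y13=T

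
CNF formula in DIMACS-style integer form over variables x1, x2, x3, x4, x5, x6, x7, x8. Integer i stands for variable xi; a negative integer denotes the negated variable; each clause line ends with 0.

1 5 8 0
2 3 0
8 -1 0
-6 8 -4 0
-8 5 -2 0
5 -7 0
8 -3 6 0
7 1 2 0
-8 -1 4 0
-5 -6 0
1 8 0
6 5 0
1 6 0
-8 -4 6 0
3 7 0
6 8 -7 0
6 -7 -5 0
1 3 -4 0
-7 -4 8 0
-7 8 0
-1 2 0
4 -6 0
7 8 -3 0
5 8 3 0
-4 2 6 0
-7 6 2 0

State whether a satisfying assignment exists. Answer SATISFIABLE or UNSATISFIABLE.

UNSATISFIABLE

x8 = True:
  x6 = True:
    propagation gives x5=False, x2=False, x3=True, x7=False; an empty clause results — contradiction.
  x6 = False:
    propagation gives x5=True, x1=True, x4=True; an empty clause results — contradiction.
x8 = False:
  propagation gives x1=False; an empty clause results — contradiction.
Every branch closes, so no satisfying assignment exists.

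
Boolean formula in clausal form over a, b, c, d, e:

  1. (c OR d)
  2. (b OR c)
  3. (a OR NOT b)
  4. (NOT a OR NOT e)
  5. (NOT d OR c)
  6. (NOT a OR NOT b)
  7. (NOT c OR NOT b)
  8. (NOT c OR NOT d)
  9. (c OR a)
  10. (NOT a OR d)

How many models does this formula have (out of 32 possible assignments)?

The models are:
  a=F b=F c=T d=F e=F
  a=F b=F c=T d=F e=T
That's 2 in total.

2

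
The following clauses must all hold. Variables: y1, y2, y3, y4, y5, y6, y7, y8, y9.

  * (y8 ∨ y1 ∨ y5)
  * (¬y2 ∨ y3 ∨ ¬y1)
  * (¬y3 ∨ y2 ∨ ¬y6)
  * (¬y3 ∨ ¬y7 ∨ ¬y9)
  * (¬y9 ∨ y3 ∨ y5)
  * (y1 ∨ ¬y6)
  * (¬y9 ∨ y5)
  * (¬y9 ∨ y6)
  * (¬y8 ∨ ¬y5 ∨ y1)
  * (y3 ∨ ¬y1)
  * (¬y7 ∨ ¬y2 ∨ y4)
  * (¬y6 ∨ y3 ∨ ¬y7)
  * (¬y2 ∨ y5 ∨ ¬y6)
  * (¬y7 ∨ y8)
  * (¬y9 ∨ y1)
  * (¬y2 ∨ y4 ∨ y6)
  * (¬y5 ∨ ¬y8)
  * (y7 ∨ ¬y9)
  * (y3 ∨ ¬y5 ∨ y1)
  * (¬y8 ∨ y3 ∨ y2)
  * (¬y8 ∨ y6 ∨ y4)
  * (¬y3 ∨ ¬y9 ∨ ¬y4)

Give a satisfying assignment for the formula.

y9 occurs only negated in the remaining clauses — set y9 = False.
Set y1 = False and propagate.
  then y6 is forced to False.
For the remaining variables, y2 = False, y3 = True, y4 = False, y5 = True, y7 = False, y8 = False works.
Every clause has at least one true literal under this assignment.

y1=F  y2=F  y3=T  y4=F  y5=T  y6=F  y7=F  y8=F  y9=F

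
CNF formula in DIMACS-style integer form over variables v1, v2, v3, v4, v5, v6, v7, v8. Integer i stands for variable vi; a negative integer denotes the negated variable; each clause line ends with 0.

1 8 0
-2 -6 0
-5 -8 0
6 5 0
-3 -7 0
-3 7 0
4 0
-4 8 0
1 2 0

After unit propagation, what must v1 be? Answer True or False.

True

(v4) is a unit clause: v4 = True.
(~v4 \/ v8) with v4 = True leaves only v8, so v8 = True.
In (~v5 \/ ~v8), ~v8 is now false; ~v5 must hold, so v5 = False.
(v5 \/ v6) with v5 = False leaves only v6, so v6 = True.
In (~v6 \/ ~v2), ~v6 is now false; ~v2 must hold, so v2 = False.
In (v1 \/ v2), v2 is now false; v1 must hold, so v1 = True.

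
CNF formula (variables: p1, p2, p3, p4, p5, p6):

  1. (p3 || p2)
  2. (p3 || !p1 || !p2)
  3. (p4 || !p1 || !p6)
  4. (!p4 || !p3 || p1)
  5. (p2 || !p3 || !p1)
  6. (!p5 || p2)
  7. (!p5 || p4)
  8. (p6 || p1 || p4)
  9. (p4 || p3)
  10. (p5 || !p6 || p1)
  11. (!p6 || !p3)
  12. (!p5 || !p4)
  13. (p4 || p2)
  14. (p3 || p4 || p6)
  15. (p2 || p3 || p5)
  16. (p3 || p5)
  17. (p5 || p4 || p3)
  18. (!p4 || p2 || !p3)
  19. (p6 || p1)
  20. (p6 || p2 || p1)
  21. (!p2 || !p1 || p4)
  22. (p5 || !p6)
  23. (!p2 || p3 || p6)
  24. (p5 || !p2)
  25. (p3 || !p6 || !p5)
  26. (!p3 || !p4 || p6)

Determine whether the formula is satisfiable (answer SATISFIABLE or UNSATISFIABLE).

p3 = True:
  propagation gives p6=False, p1=True, p2=True, p4=True; an empty clause results — contradiction.
p3 = False:
  propagation gives p2=True, p1=False, p4=True, p5=False; an empty clause results — contradiction.
Every branch closes, so no satisfying assignment exists.

UNSATISFIABLE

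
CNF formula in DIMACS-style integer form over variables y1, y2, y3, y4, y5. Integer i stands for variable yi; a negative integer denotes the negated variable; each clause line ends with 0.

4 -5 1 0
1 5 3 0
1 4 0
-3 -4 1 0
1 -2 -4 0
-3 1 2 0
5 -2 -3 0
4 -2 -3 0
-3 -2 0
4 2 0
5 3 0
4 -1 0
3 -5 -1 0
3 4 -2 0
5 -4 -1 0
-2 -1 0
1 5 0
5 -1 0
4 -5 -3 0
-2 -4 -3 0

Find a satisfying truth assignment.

y1=True, y2=False, y3=True, y4=True, y5=True

Set y1 = True and propagate.
  then y4 is forced to True.
  then y5 is forced to True.
  then y3 is forced to True.
  then y2 is forced to False.
Every clause has at least one true literal under this assignment.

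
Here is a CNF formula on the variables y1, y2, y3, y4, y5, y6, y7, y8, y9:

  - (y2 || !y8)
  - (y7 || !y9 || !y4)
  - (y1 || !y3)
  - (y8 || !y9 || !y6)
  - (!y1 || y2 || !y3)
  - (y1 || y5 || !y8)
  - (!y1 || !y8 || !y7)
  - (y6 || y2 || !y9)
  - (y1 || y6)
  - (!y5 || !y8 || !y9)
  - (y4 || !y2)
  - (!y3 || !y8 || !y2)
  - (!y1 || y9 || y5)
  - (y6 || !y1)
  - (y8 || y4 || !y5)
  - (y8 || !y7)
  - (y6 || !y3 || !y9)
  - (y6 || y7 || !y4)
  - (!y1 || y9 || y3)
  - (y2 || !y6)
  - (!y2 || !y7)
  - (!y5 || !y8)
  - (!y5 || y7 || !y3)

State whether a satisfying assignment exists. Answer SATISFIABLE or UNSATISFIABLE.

Set y1 = False and propagate.
  then y3 is forced to False.
  then y6 is forced to True.
  then y2 is forced to True.
  then y4 is forced to True.
  then y7 is forced to False.
  then y9 is forced to False.
The remaining clauses are satisfied by y5 = False, y8 = False.
So y1 = False, y2 = True, y3 = False, y4 = True, y5 = False, y6 = True, y7 = False, y8 = False, y9 = False is a satisfying assignment.

SATISFIABLE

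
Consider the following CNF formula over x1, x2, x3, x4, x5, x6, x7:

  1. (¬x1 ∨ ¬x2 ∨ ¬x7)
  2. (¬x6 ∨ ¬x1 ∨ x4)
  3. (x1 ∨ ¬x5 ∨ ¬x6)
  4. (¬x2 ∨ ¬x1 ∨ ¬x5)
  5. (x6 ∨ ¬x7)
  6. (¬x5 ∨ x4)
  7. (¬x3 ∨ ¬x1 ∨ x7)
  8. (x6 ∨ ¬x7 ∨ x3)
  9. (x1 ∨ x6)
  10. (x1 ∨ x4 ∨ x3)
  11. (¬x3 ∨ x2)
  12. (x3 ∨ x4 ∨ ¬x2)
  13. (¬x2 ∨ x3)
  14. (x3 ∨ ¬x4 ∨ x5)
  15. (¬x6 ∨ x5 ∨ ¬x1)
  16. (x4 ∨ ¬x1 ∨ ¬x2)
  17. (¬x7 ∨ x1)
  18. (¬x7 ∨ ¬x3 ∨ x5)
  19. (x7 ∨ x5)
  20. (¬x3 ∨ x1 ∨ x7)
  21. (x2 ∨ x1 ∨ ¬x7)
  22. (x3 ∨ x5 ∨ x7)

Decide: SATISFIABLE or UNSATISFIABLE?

SATISFIABLE

Set x1 = True and propagate.
Branch on x2: take x2 = False.
  then x3 is forced to False.
For the remaining variables, x4 = True, x5 = True, x6 = True, x7 = False works.
Every clause has at least one true literal under this assignment.
So x1 = T, x2 = F, x3 = F, x4 = T, x5 = T, x6 = T, x7 = F is a satisfying assignment.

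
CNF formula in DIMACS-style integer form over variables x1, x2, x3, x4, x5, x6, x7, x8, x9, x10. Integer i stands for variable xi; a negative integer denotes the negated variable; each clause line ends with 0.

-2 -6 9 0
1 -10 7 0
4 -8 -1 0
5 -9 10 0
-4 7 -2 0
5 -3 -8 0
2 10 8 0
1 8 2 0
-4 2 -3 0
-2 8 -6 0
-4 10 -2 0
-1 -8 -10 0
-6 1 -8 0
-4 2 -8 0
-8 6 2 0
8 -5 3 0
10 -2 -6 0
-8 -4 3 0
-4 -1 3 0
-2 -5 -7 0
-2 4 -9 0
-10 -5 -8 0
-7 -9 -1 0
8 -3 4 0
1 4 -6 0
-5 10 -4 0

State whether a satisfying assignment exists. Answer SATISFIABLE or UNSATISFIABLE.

Set x1 = True and propagate.
Set x2 = True and propagate.
For the remaining variables, x3 = False, x4 = False, x5 = False, x6 = False, x7 = False, x8 = False, x9 = False, x10 = True works.
Every clause has at least one true literal under this assignment.
So x1=True, x2=True, x3=False, x4=False, x5=False, x6=False, x7=False, x8=False, x9=False, x10=True is a satisfying assignment.

SATISFIABLE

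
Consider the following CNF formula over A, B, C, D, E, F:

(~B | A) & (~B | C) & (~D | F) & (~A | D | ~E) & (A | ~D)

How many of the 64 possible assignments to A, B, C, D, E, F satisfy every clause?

20

Case analysis on A and D:
  A=T, D=T: E free; 3 ways for (B,C,F) × 2^1 = 6.
  A=T, D=F: F free; 3 ways for (B,C,E) × 2^1 = 6.
  A=F, D=T: a clause becomes empty — 0.
  A=F, D=F: forces B=F; C, E, F free → 2^3 = 8.
Total: 6 + 6 + 0 + 8 = 20.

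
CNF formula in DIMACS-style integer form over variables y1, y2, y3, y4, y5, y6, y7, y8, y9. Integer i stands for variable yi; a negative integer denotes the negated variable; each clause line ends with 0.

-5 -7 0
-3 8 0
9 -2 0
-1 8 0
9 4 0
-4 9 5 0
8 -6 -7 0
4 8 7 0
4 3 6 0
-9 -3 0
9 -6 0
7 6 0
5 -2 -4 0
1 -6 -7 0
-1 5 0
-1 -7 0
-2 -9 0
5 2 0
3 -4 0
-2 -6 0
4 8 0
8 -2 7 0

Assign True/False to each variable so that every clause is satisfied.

y1 = True  y2 = False  y3 = False  y4 = False  y5 = True  y6 = True  y7 = False  y8 = True  y9 = True

Pure literal: y8 appears only positively; assign y8 = True.
Try y1 = True.
  then y5 is forced to True.
  then y7 is forced to False.
  then y6 is forced to True.
  then y9 is forced to True.
  then y3 is forced to False.
  then y2 is forced to False.
  then y4 is forced to False.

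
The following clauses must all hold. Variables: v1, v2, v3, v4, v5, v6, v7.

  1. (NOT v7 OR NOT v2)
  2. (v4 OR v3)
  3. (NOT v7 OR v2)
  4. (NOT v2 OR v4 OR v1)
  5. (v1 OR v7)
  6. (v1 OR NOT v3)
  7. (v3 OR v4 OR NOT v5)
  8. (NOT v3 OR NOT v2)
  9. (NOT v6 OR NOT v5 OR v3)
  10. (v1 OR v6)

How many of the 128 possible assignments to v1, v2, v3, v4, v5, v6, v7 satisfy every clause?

14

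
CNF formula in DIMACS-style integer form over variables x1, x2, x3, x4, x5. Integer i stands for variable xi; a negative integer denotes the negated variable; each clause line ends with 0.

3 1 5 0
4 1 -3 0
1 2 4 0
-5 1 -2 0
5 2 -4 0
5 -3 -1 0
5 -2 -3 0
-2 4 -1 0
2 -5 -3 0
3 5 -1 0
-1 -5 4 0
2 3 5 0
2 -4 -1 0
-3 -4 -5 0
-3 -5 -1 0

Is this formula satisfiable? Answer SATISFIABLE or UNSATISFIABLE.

Try x1 = False.
Try x2 = False.
  then x4 is forced to True.
  then x5 is forced to True.
  then x3 is forced to False.
So x1=False, x2=False, x3=False, x4=True, x5=True is a satisfying assignment.

SATISFIABLE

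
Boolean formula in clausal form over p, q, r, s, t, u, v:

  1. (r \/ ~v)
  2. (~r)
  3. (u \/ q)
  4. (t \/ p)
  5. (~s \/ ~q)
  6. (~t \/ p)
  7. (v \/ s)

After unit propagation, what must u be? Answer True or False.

True

Unit clause (~r) sets r = False.
In (r \/ ~v), r is now false; ~v must hold, so v = False.
From (v \/ s) and v = False: s = True.
(~s \/ ~q) with s = True leaves only ~q, so q = False.
(u \/ q): since q = False, the clause reduces to (u). u = True.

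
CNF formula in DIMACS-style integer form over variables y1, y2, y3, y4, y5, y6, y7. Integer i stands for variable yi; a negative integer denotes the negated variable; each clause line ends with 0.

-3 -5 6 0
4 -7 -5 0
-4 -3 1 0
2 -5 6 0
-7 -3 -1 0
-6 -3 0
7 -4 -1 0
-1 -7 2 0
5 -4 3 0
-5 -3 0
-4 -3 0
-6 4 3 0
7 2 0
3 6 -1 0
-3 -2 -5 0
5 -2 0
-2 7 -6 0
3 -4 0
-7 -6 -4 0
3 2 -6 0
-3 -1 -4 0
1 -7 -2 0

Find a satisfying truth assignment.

y1=F, y2=T, y3=F, y4=F, y5=T, y6=F, y7=F

Check each clause:
  1. (~y5 | y6 | ~y3) — ~y3 is true.
  2. (~y7 | ~y5 | y4) — ~y7 is true.
  3. (~y4 | ~y3 | y1) — ~y4 is true.
  4. (y6 | y2 | ~y5) — y2 is true.
  5. (~y3 | ~y1 | ~y7) — ~y7 is true.
  6. (~y6 | ~y3) — ~y6 is true.
  7. (~y4 | y7 | ~y1) — ~y4 is true.
  8. (~y7 | ~y1 | y2) — ~y7 is true.
  9. (~y4 | y3 | y5) — ~y4 is true.
  10. (~y5 | ~y3) — ~y3 is true.
  11. (~y3 | ~y4) — ~y4 is true.
  12. (y4 | y3 | ~y6) — ~y6 is true.
  13. (y7 | y2) — y2 is true.
  14. (y6 | y3 | ~y1) — ~y1 is true.
  15. (~y5 | ~y2 | ~y3) — ~y3 is true.
  16. (~y2 | y5) — y5 is true.
  17. (~y2 | ~y6 | y7) — ~y6 is true.
  18. (y3 | ~y4) — ~y4 is true.
  19. (~y7 | ~y4 | ~y6) — ~y7 is true.
  20. (y3 | y2 | ~y6) — ~y6 is true.
  21. (~y1 | ~y4 | ~y3) — ~y4 is true.
  22. (~y2 | ~y7 | y1) — ~y7 is true.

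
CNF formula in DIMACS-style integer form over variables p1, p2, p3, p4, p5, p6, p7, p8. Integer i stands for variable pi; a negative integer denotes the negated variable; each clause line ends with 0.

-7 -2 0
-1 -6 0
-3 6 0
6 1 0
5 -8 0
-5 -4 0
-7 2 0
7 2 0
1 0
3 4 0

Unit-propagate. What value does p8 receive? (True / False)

False

(p1) stands alone — p1 = True.
In (¬p1 ∨ ¬p6), ¬p1 is now false; ¬p6 must hold, so p6 = False.
(¬p3 ∨ p6) with p6 = False leaves only ¬p3, so p3 = False.
In (p3 ∨ p4), p3 is now false; p4 must hold, so p4 = True.
(¬p5 ∨ ¬p4): since p4 = True, the clause reduces to (¬p5). p5 = False.
(p5 ∨ ¬p8) with p5 = False leaves only ¬p8, so p8 = False.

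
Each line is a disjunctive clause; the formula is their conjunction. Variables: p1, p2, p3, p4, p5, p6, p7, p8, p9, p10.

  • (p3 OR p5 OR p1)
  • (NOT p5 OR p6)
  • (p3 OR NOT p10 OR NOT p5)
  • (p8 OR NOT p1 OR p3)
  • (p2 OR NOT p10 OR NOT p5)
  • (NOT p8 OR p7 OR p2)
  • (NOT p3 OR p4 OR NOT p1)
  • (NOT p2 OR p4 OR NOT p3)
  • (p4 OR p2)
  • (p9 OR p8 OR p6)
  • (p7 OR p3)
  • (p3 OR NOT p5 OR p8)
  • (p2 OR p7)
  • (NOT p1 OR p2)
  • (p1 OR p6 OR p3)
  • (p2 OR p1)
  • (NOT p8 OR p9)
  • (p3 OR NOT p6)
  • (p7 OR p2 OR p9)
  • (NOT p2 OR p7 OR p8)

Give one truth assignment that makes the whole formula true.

p4 occurs only positively in the remaining clauses — set p4 = True.
Pure literal: p7 appears only positively; assign p7 = True.
Set p1 = False and propagate.
  then p2 is forced to True.
Try p3 = True.
Set p5 = False and propagate.
The remaining clauses are satisfied by p6 = True, p8 = True, p9 = True, p10 = False.

p1=False, p2=True, p3=True, p4=True, p5=False, p6=True, p7=True, p8=True, p9=True, p10=False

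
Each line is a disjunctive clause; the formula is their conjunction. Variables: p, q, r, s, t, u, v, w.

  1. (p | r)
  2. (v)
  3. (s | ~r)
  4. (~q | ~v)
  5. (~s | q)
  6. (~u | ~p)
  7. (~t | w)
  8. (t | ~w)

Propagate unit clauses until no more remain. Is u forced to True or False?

False

(v) stands alone — v = True.
(~q | ~v): since v = True, the clause reduces to (~q). q = False.
In (q | ~s), q is now false; ~s must hold, so s = False.
(s | ~r) with s = False leaves only ~r, so r = False.
In (p | r), r is now false; p must hold, so p = True.
From (~u | ~p) and p = True: u = False.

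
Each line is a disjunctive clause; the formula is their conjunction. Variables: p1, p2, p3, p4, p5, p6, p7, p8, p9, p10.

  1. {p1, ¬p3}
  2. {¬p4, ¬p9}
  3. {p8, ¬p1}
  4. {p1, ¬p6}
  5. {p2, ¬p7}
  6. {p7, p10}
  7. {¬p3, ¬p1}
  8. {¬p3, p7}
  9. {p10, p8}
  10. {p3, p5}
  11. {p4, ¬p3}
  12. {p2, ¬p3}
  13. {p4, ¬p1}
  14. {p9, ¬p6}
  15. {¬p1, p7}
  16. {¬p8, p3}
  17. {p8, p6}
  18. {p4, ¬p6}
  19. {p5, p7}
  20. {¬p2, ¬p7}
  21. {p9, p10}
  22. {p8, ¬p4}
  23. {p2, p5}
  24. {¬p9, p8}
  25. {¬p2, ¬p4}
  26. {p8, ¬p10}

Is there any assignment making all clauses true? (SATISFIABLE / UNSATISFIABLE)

p3 = True:
  propagation gives p1=True; an empty clause results — contradiction.
p3 = False:
  propagation gives p5=True, p8=False, p1=False, p6=False; an empty clause results — contradiction.
Every branch closes, so no satisfying assignment exists.

UNSATISFIABLE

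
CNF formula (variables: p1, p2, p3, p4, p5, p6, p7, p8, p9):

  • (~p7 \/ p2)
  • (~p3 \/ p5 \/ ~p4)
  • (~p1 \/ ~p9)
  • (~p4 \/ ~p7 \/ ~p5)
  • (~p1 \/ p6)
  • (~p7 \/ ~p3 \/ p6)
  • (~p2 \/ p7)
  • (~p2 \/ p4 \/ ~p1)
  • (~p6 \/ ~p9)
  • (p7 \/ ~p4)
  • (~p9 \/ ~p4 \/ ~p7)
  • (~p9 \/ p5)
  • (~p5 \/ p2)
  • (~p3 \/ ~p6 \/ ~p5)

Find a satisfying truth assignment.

p1 occurs only negated in the remaining clauses — set p1 = False.
Pure literal: p3 appears only negated; assign p3 = False.
Branch on p2: take p2 = True.
  then p7 is forced to True.
For the remaining variables, p4 = True, p5 = False, p6 = False, p8 = True, p9 = False works.

p1=False, p2=True, p3=False, p4=True, p5=False, p6=False, p7=True, p8=True, p9=False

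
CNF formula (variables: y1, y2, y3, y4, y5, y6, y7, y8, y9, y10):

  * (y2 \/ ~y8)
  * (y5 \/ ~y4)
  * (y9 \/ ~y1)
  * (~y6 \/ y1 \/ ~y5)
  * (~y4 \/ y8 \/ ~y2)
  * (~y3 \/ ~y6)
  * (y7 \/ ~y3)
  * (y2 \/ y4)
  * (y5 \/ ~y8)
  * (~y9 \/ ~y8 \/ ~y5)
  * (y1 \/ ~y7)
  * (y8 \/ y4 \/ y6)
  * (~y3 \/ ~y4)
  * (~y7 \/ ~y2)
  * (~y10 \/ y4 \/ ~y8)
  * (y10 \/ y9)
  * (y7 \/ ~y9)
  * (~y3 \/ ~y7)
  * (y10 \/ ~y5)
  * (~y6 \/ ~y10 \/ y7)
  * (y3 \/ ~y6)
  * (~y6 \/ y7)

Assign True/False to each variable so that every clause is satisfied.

y1 = F, y2 = T, y3 = F, y4 = T, y5 = T, y6 = F, y7 = F, y8 = T, y9 = F, y10 = T

Check each clause:
  1. (y2 \/ ~y8) — y2 is true.
  2. (~y4 \/ y5) — y5 is true.
  3. (~y1 \/ y9) — ~y1 is true.
  4. (~y5 \/ y1 \/ ~y6) — ~y6 is true.
  5. (~y4 \/ y8 \/ ~y2) — y8 is true.
  6. (~y6 \/ ~y3) — ~y6 is true.
  7. (~y3 \/ y7) — ~y3 is true.
  8. (y4 \/ y2) — y2 is true.
  9. (y5 \/ ~y8) — y5 is true.
  10. (~y5 \/ ~y9 \/ ~y8) — ~y9 is true.
  11. (y1 \/ ~y7) — ~y7 is true.
  12. (y4 \/ y8 \/ y6) — y8 is true.
  13. (~y4 \/ ~y3) — ~y3 is true.
  14. (~y2 \/ ~y7) — ~y7 is true.
  15. (~y8 \/ y4 \/ ~y10) — y4 is true.
  16. (y9 \/ y10) — y10 is true.
  17. (~y9 \/ y7) — ~y9 is true.
  18. (~y3 \/ ~y7) — ~y7 is true.
  19. (~y5 \/ y10) — y10 is true.
  20. (~y10 \/ ~y6 \/ y7) — ~y6 is true.
  21. (y3 \/ ~y6) — ~y6 is true.
  22. (y7 \/ ~y6) — ~y6 is true.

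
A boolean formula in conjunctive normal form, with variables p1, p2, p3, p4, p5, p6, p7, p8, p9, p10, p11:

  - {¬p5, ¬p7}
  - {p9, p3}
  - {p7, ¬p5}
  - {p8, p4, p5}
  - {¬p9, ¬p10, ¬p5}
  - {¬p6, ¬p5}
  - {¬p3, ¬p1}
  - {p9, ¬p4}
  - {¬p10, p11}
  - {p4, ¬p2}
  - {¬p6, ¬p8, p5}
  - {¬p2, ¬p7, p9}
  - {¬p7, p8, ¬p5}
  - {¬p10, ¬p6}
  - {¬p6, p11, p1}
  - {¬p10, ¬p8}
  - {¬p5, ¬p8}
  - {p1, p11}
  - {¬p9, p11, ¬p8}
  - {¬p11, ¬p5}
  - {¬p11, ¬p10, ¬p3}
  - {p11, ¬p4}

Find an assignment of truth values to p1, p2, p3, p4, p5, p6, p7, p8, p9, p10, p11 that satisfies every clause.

p1 = 0, p2 = 0, p3 = 0, p4 = 0, p5 = 0, p6 = 0, p7 = 1, p8 = 1, p9 = 1, p10 = 0, p11 = 1

Pure literal: p2 appears only negated; assign p2 = False.
p6 occurs only negated in the remaining clauses — set p6 = False.
Branch on p1: take p1 = False.
  then p11 is forced to True.
  then p5 is forced to False.
Branch on p3: take p3 = False.
  then p9 is forced to True.
Set p4 = False and propagate.
  then p8 is forced to True.
  then p10 is forced to False.
p7 is now unconstrained; take p7 = True.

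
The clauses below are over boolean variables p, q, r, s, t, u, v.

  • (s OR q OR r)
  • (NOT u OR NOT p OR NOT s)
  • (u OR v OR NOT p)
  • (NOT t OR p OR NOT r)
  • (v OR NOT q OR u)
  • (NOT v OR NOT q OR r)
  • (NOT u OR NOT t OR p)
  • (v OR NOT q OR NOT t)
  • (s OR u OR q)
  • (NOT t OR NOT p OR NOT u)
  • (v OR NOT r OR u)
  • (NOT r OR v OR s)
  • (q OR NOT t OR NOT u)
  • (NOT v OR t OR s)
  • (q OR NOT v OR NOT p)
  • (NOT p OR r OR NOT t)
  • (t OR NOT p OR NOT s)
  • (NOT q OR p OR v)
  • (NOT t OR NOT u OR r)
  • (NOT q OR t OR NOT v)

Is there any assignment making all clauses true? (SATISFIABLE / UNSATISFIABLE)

SATISFIABLE

Try p = False.
The remaining clauses are satisfied by q = False, r = False, s = True, t = True, u = False, v = False.
Every clause has at least one true literal under this assignment.
So p=False, q=False, r=False, s=True, t=True, u=False, v=False is a satisfying assignment.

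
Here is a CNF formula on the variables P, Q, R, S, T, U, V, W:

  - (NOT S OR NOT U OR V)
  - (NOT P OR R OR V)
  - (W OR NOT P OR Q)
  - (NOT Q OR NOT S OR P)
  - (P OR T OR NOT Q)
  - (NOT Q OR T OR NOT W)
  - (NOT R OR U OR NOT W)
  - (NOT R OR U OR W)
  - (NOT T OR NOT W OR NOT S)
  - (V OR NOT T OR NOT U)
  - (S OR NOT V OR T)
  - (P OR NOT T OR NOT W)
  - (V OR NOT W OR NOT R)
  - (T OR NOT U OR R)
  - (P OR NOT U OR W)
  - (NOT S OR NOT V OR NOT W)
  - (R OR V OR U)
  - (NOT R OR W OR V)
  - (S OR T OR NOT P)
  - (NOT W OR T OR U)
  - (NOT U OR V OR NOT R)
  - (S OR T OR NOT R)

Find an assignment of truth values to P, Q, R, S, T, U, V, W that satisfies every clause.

P=T, Q=F, R=T, S=F, T=T, U=T, V=T, W=T

Check each clause:
  1. (V OR NOT S OR NOT U) — NOT S is true.
  2. (NOT P OR V OR R) — R is true.
  3. (NOT P OR W OR Q) — W is true.
  4. (NOT S OR P OR NOT Q) — P is true.
  5. (P OR NOT Q OR T) — P is true.
  6. (NOT W OR T OR NOT Q) — T is true.
  7. (U OR NOT R OR NOT W) — U is true.
  8. (NOT R OR W OR U) — W is true.
  9. (NOT T OR NOT S OR NOT W) — NOT S is true.
  10. (V OR NOT T OR NOT U) — V is true.
  11. (T OR NOT V OR S) — T is true.
  12. (P OR NOT W OR NOT T) — P is true.
  13. (V OR NOT W OR NOT R) — V is true.
  14. (NOT U OR T OR R) — R is true.
  15. (W OR NOT U OR P) — W is true.
  16. (NOT W OR NOT S OR NOT V) — NOT S is true.
  17. (V OR R OR U) — R is true.
  18. (NOT R OR V OR W) — W is true.
  19. (T OR S OR NOT P) — T is true.
  20. (NOT W OR T OR U) — T is true.
  21. (V OR NOT R OR NOT U) — V is true.
  22. (S OR T OR NOT R) — T is true.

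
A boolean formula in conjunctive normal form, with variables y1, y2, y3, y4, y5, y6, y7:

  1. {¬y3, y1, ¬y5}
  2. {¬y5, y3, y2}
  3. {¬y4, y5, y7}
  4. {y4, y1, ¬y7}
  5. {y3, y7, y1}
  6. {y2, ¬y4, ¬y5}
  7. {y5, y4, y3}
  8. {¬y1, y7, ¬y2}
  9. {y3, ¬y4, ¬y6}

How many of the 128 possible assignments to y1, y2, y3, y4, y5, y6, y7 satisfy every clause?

34

Case analysis on y3 and y4:
  y3=T, y4=T: y6 free; 5 ways for (y1,y2,y5,y7) × 2^1 = 10.
  y3=T, y4=F: y6 free; 8 ways for (y1,y2,y5,y7) × 2^1 = 16.
  y3=F, y4=T: y1 free; 3 ways for (y2,y5,y6,y7) × 2^1 = 6.
  y3=F, y4=F: remaining (y1,y2,y5,y6,y7) ∈ {(T,T,T,F,T); (T,T,T,T,T)} — 2.
Total: 10 + 16 + 6 + 2 = 34.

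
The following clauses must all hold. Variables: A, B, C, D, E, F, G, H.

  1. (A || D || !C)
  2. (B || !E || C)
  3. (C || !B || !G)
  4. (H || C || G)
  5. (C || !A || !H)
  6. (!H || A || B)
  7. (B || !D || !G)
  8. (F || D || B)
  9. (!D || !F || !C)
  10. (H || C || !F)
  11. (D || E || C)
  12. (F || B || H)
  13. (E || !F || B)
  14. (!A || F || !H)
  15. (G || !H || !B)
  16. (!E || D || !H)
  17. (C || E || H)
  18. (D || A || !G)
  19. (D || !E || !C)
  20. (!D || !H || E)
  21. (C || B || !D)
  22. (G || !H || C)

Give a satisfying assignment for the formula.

Set A = False and propagate.
Try B = True.
The remaining clauses are satisfied by C = True, D = True, E = False, F = False, G = False, H = False.
Every clause has at least one true literal under this assignment.

A=F  B=T  C=T  D=T  E=F  F=F  G=F  H=F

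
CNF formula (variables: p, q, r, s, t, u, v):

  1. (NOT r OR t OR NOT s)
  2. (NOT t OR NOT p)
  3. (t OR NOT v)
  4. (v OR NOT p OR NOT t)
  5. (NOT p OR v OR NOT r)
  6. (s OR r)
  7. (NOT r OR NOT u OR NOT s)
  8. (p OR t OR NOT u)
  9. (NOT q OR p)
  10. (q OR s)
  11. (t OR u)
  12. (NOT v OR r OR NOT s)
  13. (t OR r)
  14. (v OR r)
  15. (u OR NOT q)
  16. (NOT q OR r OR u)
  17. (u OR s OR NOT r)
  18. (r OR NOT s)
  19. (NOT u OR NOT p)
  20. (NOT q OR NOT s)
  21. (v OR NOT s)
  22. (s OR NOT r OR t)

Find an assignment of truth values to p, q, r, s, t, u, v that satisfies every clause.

Try p = False.
  then q is forced to False.
  then s is forced to True.
  then r is forced to True.
  then t is forced to True.
  then u is forced to False.
  then v is forced to True.

p = False, q = False, r = True, s = True, t = True, u = False, v = True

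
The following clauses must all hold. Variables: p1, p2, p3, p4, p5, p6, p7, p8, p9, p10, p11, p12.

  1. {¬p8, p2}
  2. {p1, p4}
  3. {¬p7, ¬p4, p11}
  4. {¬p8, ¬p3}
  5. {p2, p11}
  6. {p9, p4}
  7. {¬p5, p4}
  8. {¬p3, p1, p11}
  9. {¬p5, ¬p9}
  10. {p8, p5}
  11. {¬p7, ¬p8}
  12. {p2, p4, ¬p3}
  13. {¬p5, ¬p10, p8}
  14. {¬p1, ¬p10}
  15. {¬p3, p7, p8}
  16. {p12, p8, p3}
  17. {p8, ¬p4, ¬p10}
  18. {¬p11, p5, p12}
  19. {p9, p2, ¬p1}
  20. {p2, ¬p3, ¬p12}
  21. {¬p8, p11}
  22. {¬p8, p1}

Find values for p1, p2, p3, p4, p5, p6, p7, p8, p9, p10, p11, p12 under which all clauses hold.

p1 = T  p2 = T  p3 = F  p4 = T  p5 = F  p6 = F  p7 = F  p8 = T  p9 = T  p10 = F  p11 = T  p12 = T

Check each clause:
  1. {¬p8, p2} — p2 is true.
  2. {p4, p1} — p1 is true.
  3. {p11, ¬p7, ¬p4} — ¬p7 is true.
  4. {¬p8, ¬p3} — ¬p3 is true.
  5. {p2, p11} — p2 is true.
  6. {p9, p4} — p9 is true.
  7. {¬p5, p4} — ¬p5 is true.
  8. {p1, p11, ¬p3} — p1 is true.
  9. {¬p9, ¬p5} — ¬p5 is true.
  10. {p8, p5} — p8 is true.
  11. {¬p8, ¬p7} — ¬p7 is true.
  12. {p2, ¬p3, p4} — p2 is true.
  13. {¬p5, p8, ¬p10} — p8 is true.
  14. {¬p1, ¬p10} — ¬p10 is true.
  15. {p7, ¬p3, p8} — p8 is true.
  16. {p8, p12, p3} — p8 is true.
  17. {¬p10, p8, ¬p4} — p8 is true.
  18. {p12, p5, ¬p11} — p12 is true.
  19. {¬p1, p9, p2} — p9 is true.
  20. {¬p12, p2, ¬p3} — p2 is true.
  21. {p11, ¬p8} — p11 is true.
  22. {¬p8, p1} — p1 is true.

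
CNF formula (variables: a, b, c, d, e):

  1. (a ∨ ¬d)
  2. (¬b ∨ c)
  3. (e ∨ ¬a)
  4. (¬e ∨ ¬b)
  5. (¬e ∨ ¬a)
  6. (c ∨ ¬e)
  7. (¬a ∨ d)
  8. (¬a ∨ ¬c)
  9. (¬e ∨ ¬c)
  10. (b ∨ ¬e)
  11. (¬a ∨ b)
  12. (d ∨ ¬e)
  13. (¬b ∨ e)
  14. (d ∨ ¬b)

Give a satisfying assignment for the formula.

a=F  b=F  c=T  d=F  e=F

Check each clause:
  1. (a ∨ ¬d) — ¬d is true.
  2. (¬b ∨ c) — c is true.
  3. (e ∨ ¬a) — ¬a is true.
  4. (¬b ∨ ¬e) — ¬e is true.
  5. (¬e ∨ ¬a) — ¬e is true.
  6. (¬e ∨ c) — c is true.
  7. (¬a ∨ d) — ¬a is true.
  8. (¬c ∨ ¬a) — ¬a is true.
  9. (¬c ∨ ¬e) — ¬e is true.
  10. (¬e ∨ b) — ¬e is true.
  11. (¬a ∨ b) — ¬a is true.
  12. (¬e ∨ d) — ¬e is true.
  13. (¬b ∨ e) — ¬b is true.
  14. (¬b ∨ d) — ¬b is true.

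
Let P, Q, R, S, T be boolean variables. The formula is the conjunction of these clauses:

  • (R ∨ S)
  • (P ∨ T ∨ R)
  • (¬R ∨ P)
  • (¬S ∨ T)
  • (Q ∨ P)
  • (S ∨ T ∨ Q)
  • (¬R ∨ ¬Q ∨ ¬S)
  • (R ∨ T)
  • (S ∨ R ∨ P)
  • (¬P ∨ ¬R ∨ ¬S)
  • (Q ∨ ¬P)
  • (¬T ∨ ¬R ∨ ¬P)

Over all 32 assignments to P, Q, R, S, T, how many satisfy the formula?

3

Satisfying assignments:
  P=0 Q=1 R=0 S=1 T=1
  P=1 Q=1 R=0 S=1 T=1
  P=1 Q=1 R=1 S=0 T=0
That's 3 in total.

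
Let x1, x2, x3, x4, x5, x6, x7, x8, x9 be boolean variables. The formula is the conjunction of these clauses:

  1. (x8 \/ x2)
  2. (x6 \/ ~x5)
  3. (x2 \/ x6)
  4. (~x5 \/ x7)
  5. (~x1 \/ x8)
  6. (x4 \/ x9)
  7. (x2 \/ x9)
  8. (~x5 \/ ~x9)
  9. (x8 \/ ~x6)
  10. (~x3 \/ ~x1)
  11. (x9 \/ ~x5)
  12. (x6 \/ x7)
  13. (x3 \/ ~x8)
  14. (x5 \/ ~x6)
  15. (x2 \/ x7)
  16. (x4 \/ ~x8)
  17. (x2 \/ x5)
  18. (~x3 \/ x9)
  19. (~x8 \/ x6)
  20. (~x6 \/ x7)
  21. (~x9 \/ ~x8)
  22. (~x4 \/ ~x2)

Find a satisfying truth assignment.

x1=0  x2=1  x3=1  x4=0  x5=0  x6=0  x7=1  x8=0  x9=1

Check each clause:
  1. (x2 \/ x8) — x2 is true.
  2. (x6 \/ ~x5) — ~x5 is true.
  3. (x6 \/ x2) — x2 is true.
  4. (x7 \/ ~x5) — ~x5 is true.
  5. (~x1 \/ x8) — ~x1 is true.
  6. (x9 \/ x4) — x9 is true.
  7. (x9 \/ x2) — x9 is true.
  8. (~x5 \/ ~x9) — ~x5 is true.
  9. (~x6 \/ x8) — ~x6 is true.
  10. (~x1 \/ ~x3) — ~x1 is true.
  11. (x9 \/ ~x5) — x9 is true.
  12. (x7 \/ x6) — x7 is true.
  13. (~x8 \/ x3) — ~x8 is true.
  14. (x5 \/ ~x6) — ~x6 is true.
  15. (x7 \/ x2) — x2 is true.
  16. (x4 \/ ~x8) — ~x8 is true.
  17. (x2 \/ x5) — x2 is true.
  18. (x9 \/ ~x3) — x9 is true.
  19. (x6 \/ ~x8) — ~x8 is true.
  20. (~x6 \/ x7) — ~x6 is true.
  21. (~x9 \/ ~x8) — ~x8 is true.
  22. (~x4 \/ ~x2) — ~x4 is true.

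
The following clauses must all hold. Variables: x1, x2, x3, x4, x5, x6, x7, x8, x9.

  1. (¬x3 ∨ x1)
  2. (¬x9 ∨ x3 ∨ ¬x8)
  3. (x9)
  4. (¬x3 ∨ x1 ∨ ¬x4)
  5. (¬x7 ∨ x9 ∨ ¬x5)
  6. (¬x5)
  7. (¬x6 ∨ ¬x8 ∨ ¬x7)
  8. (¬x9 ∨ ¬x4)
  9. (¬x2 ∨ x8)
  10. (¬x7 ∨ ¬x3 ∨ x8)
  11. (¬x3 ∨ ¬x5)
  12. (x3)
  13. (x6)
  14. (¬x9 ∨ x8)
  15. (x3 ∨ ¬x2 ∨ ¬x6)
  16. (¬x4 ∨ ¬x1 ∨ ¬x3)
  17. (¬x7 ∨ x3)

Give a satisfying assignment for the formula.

Unit propagation: (x9) forces x9 = True.
(¬x5) is a unit clause, so x5 = False.
Unit propagation: (¬x4) forces x4 = False.
Unit propagation: (x3) forces x3 = True.
(x1) is a unit clause, so x1 = True.
(x6) is a unit clause, so x6 = True.
Unit propagation: (x8) forces x8 = True.
The clause (¬x7) is unit: x7 must be False.
x2 is now unconstrained; take x2 = False.
Check each clause:
  1. (¬x3 ∨ x1) — x1 is true.
  2. (x3 ∨ ¬x8 ∨ ¬x9) — x3 is true.
  3. (x9) — x9 is true.
  4. (x1 ∨ ¬x4 ∨ ¬x3) — x1 is true.
  5. (¬x5 ∨ ¬x7 ∨ x9) — x9 is true.
  6. (¬x5) — ¬x5 is true.
  7. (¬x8 ∨ ¬x7 ∨ ¬x6) — ¬x7 is true.
  8. (¬x9 ∨ ¬x4) — ¬x4 is true.
  9. (x8 ∨ ¬x2) — x8 is true.
  10. (¬x7 ∨ ¬x3 ∨ x8) — x8 is true.
  11. (¬x3 ∨ ¬x5) — ¬x5 is true.
  12. (x3) — x3 is true.
  13. (x6) — x6 is true.
  14. (x8 ∨ ¬x9) — x8 is true.
  15. (¬x6 ∨ x3 ∨ ¬x2) — x3 is true.
  16. (¬x1 ∨ ¬x4 ∨ ¬x3) — ¬x4 is true.
  17. (x3 ∨ ¬x7) — ¬x7 is true.

x1 = T, x2 = F, x3 = T, x4 = F, x5 = F, x6 = T, x7 = F, x8 = T, x9 = T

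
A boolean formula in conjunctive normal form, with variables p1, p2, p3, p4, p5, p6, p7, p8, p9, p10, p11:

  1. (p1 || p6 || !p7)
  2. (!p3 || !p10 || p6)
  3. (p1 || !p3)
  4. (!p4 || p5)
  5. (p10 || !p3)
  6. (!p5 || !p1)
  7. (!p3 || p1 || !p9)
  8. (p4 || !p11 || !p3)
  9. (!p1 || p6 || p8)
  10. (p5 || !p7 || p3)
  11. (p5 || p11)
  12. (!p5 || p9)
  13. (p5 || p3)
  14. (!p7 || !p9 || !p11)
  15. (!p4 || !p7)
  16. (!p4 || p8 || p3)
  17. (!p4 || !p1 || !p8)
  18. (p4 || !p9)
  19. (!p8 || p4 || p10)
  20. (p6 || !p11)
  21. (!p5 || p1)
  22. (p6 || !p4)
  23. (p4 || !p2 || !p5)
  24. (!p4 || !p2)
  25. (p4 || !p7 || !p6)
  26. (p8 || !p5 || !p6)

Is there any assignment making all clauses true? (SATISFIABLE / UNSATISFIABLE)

UNSATISFIABLE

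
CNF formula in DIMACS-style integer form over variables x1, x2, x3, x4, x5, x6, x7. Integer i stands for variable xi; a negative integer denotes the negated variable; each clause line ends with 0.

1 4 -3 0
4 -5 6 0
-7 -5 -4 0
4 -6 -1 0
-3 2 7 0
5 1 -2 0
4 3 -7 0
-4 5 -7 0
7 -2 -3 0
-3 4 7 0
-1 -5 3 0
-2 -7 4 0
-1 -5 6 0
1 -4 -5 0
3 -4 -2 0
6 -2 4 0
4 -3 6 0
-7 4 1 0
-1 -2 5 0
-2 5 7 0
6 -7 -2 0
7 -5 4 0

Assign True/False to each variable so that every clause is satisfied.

Set x1 = False and propagate.
Set x2 = False and propagate.
Try x3 = False.
The remaining clauses are satisfied by x4 = True, x5 = False, x6 = True, x7 = False.

x1=0  x2=0  x3=0  x4=1  x5=0  x6=1  x7=0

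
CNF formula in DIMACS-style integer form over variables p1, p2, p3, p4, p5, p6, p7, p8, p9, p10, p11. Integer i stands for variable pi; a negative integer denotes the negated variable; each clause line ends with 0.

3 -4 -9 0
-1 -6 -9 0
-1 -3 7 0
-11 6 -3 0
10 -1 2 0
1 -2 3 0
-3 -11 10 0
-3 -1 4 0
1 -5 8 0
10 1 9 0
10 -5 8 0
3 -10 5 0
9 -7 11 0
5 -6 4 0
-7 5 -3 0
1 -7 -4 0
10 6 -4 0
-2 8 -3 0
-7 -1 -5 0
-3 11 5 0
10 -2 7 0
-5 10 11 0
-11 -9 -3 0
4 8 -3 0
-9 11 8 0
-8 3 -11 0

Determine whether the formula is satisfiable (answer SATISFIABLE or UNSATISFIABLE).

SATISFIABLE

Branch on p1: take p1 = False.
For the remaining variables, p2 = False, p3 = True, p4 = True, p5 = True, p6 = False, p7 = False, p8 = True, p9 = True, p10 = True, p11 = False works.
Every clause has at least one true literal under this assignment.
So p1=F  p2=F  p3=T  p4=T  p5=T  p6=F  p7=F  p8=T  p9=T  p10=T  p11=F is a satisfying assignment.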